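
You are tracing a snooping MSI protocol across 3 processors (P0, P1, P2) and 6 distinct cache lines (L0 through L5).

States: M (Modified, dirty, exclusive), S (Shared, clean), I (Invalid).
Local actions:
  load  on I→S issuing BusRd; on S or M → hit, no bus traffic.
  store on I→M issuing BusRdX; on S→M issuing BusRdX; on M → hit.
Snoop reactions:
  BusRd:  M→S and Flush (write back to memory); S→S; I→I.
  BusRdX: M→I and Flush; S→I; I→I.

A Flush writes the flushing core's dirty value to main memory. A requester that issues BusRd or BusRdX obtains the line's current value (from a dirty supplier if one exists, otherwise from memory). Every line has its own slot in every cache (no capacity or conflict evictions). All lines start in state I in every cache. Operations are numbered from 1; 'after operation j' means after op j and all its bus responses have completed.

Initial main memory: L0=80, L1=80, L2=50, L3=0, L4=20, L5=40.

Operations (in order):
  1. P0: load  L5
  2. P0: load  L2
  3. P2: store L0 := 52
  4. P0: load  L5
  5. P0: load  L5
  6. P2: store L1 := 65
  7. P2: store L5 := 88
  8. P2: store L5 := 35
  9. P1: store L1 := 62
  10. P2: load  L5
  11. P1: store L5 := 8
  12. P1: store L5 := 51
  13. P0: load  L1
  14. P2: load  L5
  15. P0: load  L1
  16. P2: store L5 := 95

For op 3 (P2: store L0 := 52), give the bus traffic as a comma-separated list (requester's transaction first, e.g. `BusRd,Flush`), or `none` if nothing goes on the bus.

bus = BusRdX

step 1: P0: load  L5  ⟶  SII  (L5)  txn=BusRd  M[L5]=40
step 2: P0: load  L2  ⟶  SII  (L2)  txn=BusRd  M[L2]=50
step 3: P2: store L0 := 52  ⟶  IIM  (L0)  txn=BusRdX  M[L0]=80
step 4: P0: load  L5  ⟶  SII  (L5)  txn=∅  M[L5]=40
step 5: P0: load  L5  ⟶  SII  (L5)  txn=∅  M[L5]=40
step 6: P2: store L1 := 65  ⟶  IIM  (L1)  txn=BusRdX  M[L1]=80
step 7: P2: store L5 := 88  ⟶  IIM  (L5)  txn=BusRdX  M[L5]=40
step 8: P2: store L5 := 35  ⟶  IIM  (L5)  txn=∅  M[L5]=40
step 9: P1: store L1 := 62  ⟶  IMI  (L1)  txn=BusRdX+Flush  M[L1]=65
step 10: P2: load  L5  ⟶  IIM  (L5)  txn=∅  M[L5]=40
step 11: P1: store L5 := 8  ⟶  IMI  (L5)  txn=BusRdX+Flush  M[L5]=35
step 12: P1: store L5 := 51  ⟶  IMI  (L5)  txn=∅  M[L5]=35
step 13: P0: load  L1  ⟶  SSI  (L1)  txn=BusRd+Flush  M[L1]=62
step 14: P2: load  L5  ⟶  ISS  (L5)  txn=BusRd+Flush  M[L5]=51
step 15: P0: load  L1  ⟶  SSI  (L1)  txn=∅  M[L1]=62
step 16: P2: store L5 := 95  ⟶  IIM  (L5)  txn=BusRdX  M[L5]=51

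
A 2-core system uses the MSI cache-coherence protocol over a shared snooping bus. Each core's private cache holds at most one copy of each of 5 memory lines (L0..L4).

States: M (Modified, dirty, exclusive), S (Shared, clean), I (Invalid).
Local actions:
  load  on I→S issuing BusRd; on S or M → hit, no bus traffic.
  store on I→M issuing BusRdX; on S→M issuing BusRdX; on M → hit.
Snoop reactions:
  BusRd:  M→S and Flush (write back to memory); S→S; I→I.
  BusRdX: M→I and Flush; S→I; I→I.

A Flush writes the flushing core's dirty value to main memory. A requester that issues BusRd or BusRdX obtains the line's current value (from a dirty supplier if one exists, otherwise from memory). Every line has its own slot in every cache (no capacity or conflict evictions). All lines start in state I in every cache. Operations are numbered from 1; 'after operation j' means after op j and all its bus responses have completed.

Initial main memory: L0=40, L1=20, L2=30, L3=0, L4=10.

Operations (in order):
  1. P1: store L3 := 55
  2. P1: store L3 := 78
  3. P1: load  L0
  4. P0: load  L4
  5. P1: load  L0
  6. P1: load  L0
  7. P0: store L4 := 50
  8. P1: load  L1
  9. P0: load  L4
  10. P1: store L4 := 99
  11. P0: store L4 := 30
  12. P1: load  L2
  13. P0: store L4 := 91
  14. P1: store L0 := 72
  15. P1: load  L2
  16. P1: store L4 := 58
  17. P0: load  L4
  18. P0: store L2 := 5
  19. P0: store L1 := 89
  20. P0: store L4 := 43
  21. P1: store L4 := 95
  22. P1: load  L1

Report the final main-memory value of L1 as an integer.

memory[L1] = 89

1. P1: store L3 := 55  bus=[BusRdX]  L3: P0=I P1=M  mem[L3]=0
2. P1: store L3 := 78  bus=[-]  L3: P0=I P1=M  mem[L3]=0
3. P1: load  L0  bus=[BusRd]  L0: P0=I P1=S  mem[L0]=40
4. P0: load  L4  bus=[BusRd]  L4: P0=S P1=I  mem[L4]=10
5. P1: load  L0  bus=[-]  L0: P0=I P1=S  mem[L0]=40
6. P1: load  L0  bus=[-]  L0: P0=I P1=S  mem[L0]=40
7. P0: store L4 := 50  bus=[BusRdX]  L4: P0=M P1=I  mem[L4]=10
8. P1: load  L1  bus=[BusRd]  L1: P0=I P1=S  mem[L1]=20
9. P0: load  L4  bus=[-]  L4: P0=M P1=I  mem[L4]=10
10. P1: store L4 := 99  bus=[BusRdX,Flush]  L4: P0=I P1=M  mem[L4]=50
11. P0: store L4 := 30  bus=[BusRdX,Flush]  L4: P0=M P1=I  mem[L4]=99
12. P1: load  L2  bus=[BusRd]  L2: P0=I P1=S  mem[L2]=30
13. P0: store L4 := 91  bus=[-]  L4: P0=M P1=I  mem[L4]=99
14. P1: store L0 := 72  bus=[BusRdX]  L0: P0=I P1=M  mem[L0]=40
15. P1: load  L2  bus=[-]  L2: P0=I P1=S  mem[L2]=30
16. P1: store L4 := 58  bus=[BusRdX,Flush]  L4: P0=I P1=M  mem[L4]=91
17. P0: load  L4  bus=[BusRd,Flush]  L4: P0=S P1=S  mem[L4]=58
18. P0: store L2 := 5  bus=[BusRdX]  L2: P0=M P1=I  mem[L2]=30
19. P0: store L1 := 89  bus=[BusRdX]  L1: P0=M P1=I  mem[L1]=20
20. P0: store L4 := 43  bus=[BusRdX]  L4: P0=M P1=I  mem[L4]=58
21. P1: store L4 := 95  bus=[BusRdX,Flush]  L4: P0=I P1=M  mem[L4]=43
22. P1: load  L1  bus=[BusRd,Flush]  L1: P0=S P1=S  mem[L1]=89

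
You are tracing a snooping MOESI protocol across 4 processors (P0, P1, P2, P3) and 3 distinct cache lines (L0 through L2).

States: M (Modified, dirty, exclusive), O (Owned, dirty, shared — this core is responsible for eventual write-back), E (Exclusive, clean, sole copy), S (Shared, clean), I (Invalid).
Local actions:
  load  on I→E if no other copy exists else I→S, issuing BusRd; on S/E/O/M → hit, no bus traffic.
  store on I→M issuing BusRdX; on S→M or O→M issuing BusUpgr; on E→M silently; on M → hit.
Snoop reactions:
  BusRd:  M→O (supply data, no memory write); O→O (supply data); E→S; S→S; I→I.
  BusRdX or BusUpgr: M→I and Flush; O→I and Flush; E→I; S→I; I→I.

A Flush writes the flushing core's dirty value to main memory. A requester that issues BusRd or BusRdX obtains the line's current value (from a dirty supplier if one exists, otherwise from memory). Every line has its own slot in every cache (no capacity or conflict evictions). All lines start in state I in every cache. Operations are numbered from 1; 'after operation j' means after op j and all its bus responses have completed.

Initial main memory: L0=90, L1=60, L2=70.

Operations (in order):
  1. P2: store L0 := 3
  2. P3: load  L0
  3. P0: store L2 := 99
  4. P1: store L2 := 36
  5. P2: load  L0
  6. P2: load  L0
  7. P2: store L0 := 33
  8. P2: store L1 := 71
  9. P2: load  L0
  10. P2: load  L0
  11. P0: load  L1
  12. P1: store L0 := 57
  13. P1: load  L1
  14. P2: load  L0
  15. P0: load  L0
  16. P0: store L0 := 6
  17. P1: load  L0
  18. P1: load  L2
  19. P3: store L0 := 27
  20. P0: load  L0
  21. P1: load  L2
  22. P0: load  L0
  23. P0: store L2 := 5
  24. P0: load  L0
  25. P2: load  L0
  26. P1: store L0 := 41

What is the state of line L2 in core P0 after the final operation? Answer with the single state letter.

1. P2: store L0 := 3  bus=[BusRdX]  L0: P0=I P1=I P2=M P3=I  mem[L0]=90
2. P3: load  L0  bus=[BusRd]  L0: P0=I P1=I P2=O P3=S  mem[L0]=90
3. P0: store L2 := 99  bus=[BusRdX]  L2: P0=M P1=I P2=I P3=I  mem[L2]=70
4. P1: store L2 := 36  bus=[BusRdX,Flush]  L2: P0=I P1=M P2=I P3=I  mem[L2]=99
5. P2: load  L0  bus=[-]  L0: P0=I P1=I P2=O P3=S  mem[L0]=90
6. P2: load  L0  bus=[-]  L0: P0=I P1=I P2=O P3=S  mem[L0]=90
7. P2: store L0 := 33  bus=[BusUpgr]  L0: P0=I P1=I P2=M P3=I  mem[L0]=90
8. P2: store L1 := 71  bus=[BusRdX]  L1: P0=I P1=I P2=M P3=I  mem[L1]=60
9. P2: load  L0  bus=[-]  L0: P0=I P1=I P2=M P3=I  mem[L0]=90
10. P2: load  L0  bus=[-]  L0: P0=I P1=I P2=M P3=I  mem[L0]=90
11. P0: load  L1  bus=[BusRd]  L1: P0=S P1=I P2=O P3=I  mem[L1]=60
12. P1: store L0 := 57  bus=[BusRdX,Flush]  L0: P0=I P1=M P2=I P3=I  mem[L0]=33
13. P1: load  L1  bus=[BusRd]  L1: P0=S P1=S P2=O P3=I  mem[L1]=60
14. P2: load  L0  bus=[BusRd]  L0: P0=I P1=O P2=S P3=I  mem[L0]=33
15. P0: load  L0  bus=[BusRd]  L0: P0=S P1=O P2=S P3=I  mem[L0]=33
16. P0: store L0 := 6  bus=[BusUpgr,Flush]  L0: P0=M P1=I P2=I P3=I  mem[L0]=57
17. P1: load  L0  bus=[BusRd]  L0: P0=O P1=S P2=I P3=I  mem[L0]=57
18. P1: load  L2  bus=[-]  L2: P0=I P1=M P2=I P3=I  mem[L2]=99
19. P3: store L0 := 27  bus=[BusRdX,Flush]  L0: P0=I P1=I P2=I P3=M  mem[L0]=6
20. P0: load  L0  bus=[BusRd]  L0: P0=S P1=I P2=I P3=O  mem[L0]=6
21. P1: load  L2  bus=[-]  L2: P0=I P1=M P2=I P3=I  mem[L2]=99
22. P0: load  L0  bus=[-]  L0: P0=S P1=I P2=I P3=O  mem[L0]=6
23. P0: store L2 := 5  bus=[BusRdX,Flush]  L2: P0=M P1=I P2=I P3=I  mem[L2]=36
24. P0: load  L0  bus=[-]  L0: P0=S P1=I P2=I P3=O  mem[L0]=6
25. P2: load  L0  bus=[BusRd]  L0: P0=S P1=I P2=S P3=O  mem[L0]=6
26. P1: store L0 := 41  bus=[BusRdX,Flush]  L0: P0=I P1=M P2=I P3=I  mem[L0]=27

state = M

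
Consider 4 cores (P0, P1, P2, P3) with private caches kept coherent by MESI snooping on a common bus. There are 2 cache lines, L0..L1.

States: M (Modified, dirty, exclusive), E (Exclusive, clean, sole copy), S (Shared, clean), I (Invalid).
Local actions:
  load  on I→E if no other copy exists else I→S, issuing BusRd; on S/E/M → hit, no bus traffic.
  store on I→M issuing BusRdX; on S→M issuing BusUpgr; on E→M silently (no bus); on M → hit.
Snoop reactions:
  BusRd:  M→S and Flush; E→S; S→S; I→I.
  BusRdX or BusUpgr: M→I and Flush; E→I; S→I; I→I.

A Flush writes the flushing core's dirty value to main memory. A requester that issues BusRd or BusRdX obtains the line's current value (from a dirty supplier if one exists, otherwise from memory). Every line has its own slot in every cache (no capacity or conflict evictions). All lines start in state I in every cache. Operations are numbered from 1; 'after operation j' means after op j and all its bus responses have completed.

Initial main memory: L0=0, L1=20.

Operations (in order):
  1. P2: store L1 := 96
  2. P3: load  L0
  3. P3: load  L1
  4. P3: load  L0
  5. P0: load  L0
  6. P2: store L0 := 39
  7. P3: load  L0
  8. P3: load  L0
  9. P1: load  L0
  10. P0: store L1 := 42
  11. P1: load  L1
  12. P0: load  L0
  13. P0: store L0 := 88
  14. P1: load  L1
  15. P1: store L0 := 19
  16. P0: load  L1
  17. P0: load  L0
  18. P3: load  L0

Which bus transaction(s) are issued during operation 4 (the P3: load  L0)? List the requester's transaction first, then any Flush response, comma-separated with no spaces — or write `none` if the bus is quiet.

bus = none

[1] P2: store L1 := 96 | P0:I, P1:I, P2:M(96), P3:I | bus: BusRdX
[2] P3: load  L0 | P0:I, P1:I, P2:I, P3:E(0) | bus: BusRd
[3] P3: load  L1 | P0:I, P1:I, P2:S(96), P3:S(96) | bus: BusRd,Flush
[4] P3: load  L0 | P0:I, P1:I, P2:I, P3:E(0) | bus: none
[5] P0: load  L0 | P0:S(0), P1:I, P2:I, P3:S(0) | bus: BusRd
[6] P2: store L0 := 39 | P0:I, P1:I, P2:M(39), P3:I | bus: BusRdX
[7] P3: load  L0 | P0:I, P1:I, P2:S(39), P3:S(39) | bus: BusRd,Flush
[8] P3: load  L0 | P0:I, P1:I, P2:S(39), P3:S(39) | bus: none
[9] P1: load  L0 | P0:I, P1:S(39), P2:S(39), P3:S(39) | bus: BusRd
[10] P0: store L1 := 42 | P0:M(42), P1:I, P2:I, P3:I | bus: BusRdX
[11] P1: load  L1 | P0:S(42), P1:S(42), P2:I, P3:I | bus: BusRd,Flush
[12] P0: load  L0 | P0:S(39), P1:S(39), P2:S(39), P3:S(39) | bus: BusRd
[13] P0: store L0 := 88 | P0:M(88), P1:I, P2:I, P3:I | bus: BusUpgr
[14] P1: load  L1 | P0:S(42), P1:S(42), P2:I, P3:I | bus: none
[15] P1: store L0 := 19 | P0:I, P1:M(19), P2:I, P3:I | bus: BusRdX,Flush
[16] P0: load  L1 | P0:S(42), P1:S(42), P2:I, P3:I | bus: none
[17] P0: load  L0 | P0:S(19), P1:S(19), P2:I, P3:I | bus: BusRd,Flush
[18] P3: load  L0 | P0:S(19), P1:S(19), P2:I, P3:S(19) | bus: BusRd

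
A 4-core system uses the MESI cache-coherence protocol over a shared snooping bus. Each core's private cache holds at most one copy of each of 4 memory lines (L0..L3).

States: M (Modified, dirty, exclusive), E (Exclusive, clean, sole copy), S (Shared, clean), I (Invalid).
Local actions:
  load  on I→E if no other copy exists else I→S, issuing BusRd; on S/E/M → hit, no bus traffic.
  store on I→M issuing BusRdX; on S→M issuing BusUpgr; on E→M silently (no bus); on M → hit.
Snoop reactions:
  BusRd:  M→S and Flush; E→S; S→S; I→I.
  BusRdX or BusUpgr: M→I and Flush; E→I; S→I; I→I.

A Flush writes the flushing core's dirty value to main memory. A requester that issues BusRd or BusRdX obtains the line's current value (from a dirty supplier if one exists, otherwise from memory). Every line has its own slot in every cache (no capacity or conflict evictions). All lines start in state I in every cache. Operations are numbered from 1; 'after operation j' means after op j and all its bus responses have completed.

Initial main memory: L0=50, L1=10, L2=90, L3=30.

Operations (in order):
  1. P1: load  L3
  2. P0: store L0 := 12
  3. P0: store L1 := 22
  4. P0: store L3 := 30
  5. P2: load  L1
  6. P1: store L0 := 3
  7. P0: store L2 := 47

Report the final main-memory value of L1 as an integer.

1. P1: load  L3  bus=[BusRd]  L3: P0=I P1=E P2=I P3=I  mem[L3]=30
2. P0: store L0 := 12  bus=[BusRdX]  L0: P0=M P1=I P2=I P3=I  mem[L0]=50
3. P0: store L1 := 22  bus=[BusRdX]  L1: P0=M P1=I P2=I P3=I  mem[L1]=10
4. P0: store L3 := 30  bus=[BusRdX]  L3: P0=M P1=I P2=I P3=I  mem[L3]=30
5. P2: load  L1  bus=[BusRd,Flush]  L1: P0=S P1=I P2=S P3=I  mem[L1]=22
6. P1: store L0 := 3  bus=[BusRdX,Flush]  L0: P0=I P1=M P2=I P3=I  mem[L0]=12
7. P0: store L2 := 47  bus=[BusRdX]  L2: P0=M P1=I P2=I P3=I  mem[L2]=90

memory[L1] = 22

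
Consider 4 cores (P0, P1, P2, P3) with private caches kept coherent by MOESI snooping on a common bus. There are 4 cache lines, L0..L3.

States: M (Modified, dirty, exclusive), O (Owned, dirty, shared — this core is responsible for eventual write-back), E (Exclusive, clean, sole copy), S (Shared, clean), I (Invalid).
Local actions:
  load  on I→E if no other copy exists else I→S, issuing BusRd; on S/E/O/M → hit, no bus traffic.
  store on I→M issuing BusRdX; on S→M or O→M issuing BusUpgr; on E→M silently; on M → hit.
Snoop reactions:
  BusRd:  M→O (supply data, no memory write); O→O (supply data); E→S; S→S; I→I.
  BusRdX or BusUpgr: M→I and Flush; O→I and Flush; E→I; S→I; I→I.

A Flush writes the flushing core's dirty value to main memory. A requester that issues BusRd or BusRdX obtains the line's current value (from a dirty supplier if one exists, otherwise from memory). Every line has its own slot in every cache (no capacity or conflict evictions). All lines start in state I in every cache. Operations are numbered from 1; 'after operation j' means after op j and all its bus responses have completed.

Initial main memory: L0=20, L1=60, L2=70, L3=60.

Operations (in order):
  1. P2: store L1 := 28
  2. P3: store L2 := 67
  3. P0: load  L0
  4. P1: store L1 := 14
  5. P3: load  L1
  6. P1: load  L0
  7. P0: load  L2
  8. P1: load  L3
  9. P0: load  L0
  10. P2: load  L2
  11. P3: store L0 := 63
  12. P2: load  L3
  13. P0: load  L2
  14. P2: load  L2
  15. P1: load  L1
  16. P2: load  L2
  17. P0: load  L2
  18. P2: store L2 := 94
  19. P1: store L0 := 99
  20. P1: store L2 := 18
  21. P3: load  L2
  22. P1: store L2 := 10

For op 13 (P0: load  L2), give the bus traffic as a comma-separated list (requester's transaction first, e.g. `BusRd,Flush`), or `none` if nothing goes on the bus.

[1] P2: store L1 := 28 | P0:I, P1:I, P2:M(28), P3:I | bus: BusRdX
[2] P3: store L2 := 67 | P0:I, P1:I, P2:I, P3:M(67) | bus: BusRdX
[3] P0: load  L0 | P0:E(20), P1:I, P2:I, P3:I | bus: BusRd
[4] P1: store L1 := 14 | P0:I, P1:M(14), P2:I, P3:I | bus: BusRdX,Flush
[5] P3: load  L1 | P0:I, P1:O(14), P2:I, P3:S(14) | bus: BusRd
[6] P1: load  L0 | P0:S(20), P1:S(20), P2:I, P3:I | bus: BusRd
[7] P0: load  L2 | P0:S(67), P1:I, P2:I, P3:O(67) | bus: BusRd
[8] P1: load  L3 | P0:I, P1:E(60), P2:I, P3:I | bus: BusRd
[9] P0: load  L0 | P0:S(20), P1:S(20), P2:I, P3:I | bus: none
[10] P2: load  L2 | P0:S(67), P1:I, P2:S(67), P3:O(67) | bus: BusRd
[11] P3: store L0 := 63 | P0:I, P1:I, P2:I, P3:M(63) | bus: BusRdX
[12] P2: load  L3 | P0:I, P1:S(60), P2:S(60), P3:I | bus: BusRd
[13] P0: load  L2 | P0:S(67), P1:I, P2:S(67), P3:O(67) | bus: none
[14] P2: load  L2 | P0:S(67), P1:I, P2:S(67), P3:O(67) | bus: none
[15] P1: load  L1 | P0:I, P1:O(14), P2:I, P3:S(14) | bus: none
[16] P2: load  L2 | P0:S(67), P1:I, P2:S(67), P3:O(67) | bus: none
[17] P0: load  L2 | P0:S(67), P1:I, P2:S(67), P3:O(67) | bus: none
[18] P2: store L2 := 94 | P0:I, P1:I, P2:M(94), P3:I | bus: BusUpgr,Flush
[19] P1: store L0 := 99 | P0:I, P1:M(99), P2:I, P3:I | bus: BusRdX,Flush
[20] P1: store L2 := 18 | P0:I, P1:M(18), P2:I, P3:I | bus: BusRdX,Flush
[21] P3: load  L2 | P0:I, P1:O(18), P2:I, P3:S(18) | bus: BusRd
[22] P1: store L2 := 10 | P0:I, P1:M(10), P2:I, P3:I | bus: BusUpgr

bus = none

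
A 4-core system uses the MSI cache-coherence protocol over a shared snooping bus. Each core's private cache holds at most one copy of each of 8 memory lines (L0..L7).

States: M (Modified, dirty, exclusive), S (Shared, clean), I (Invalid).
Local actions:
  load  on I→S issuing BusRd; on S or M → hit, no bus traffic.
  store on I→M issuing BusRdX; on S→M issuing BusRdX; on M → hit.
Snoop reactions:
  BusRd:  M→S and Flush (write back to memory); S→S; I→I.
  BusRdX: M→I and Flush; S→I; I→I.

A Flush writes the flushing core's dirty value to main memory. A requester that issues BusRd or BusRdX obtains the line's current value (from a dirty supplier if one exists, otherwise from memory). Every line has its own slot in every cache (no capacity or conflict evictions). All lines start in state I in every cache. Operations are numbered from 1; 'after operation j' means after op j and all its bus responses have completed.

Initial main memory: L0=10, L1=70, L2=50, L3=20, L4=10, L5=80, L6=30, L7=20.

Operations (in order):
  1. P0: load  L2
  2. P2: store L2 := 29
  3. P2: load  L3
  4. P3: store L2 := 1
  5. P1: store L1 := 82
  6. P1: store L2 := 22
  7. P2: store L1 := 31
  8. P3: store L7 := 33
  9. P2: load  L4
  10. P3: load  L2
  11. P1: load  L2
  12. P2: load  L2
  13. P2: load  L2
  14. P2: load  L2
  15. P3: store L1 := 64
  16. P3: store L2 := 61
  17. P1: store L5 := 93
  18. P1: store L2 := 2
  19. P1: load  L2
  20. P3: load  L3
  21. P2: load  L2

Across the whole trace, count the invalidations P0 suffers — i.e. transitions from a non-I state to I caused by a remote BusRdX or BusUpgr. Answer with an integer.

invalidations = 1

  op1 P0: load  L2 → S/I/I/I on L2; bus BusRd; mem=50
  op2 P2: store L2 := 29 → I/I/M/I on L2; bus BusRdX; mem=50
  op3 P2: load  L3 → I/I/S/I on L3; bus BusRd; mem=20
  op4 P3: store L2 := 1 → I/I/I/M on L2; bus BusRdX Flush; mem=29
  op5 P1: store L1 := 82 → I/M/I/I on L1; bus BusRdX; mem=70
  op6 P1: store L2 := 22 → I/M/I/I on L2; bus BusRdX Flush; mem=1
  op7 P2: store L1 := 31 → I/I/M/I on L1; bus BusRdX Flush; mem=82
  op8 P3: store L7 := 33 → I/I/I/M on L7; bus BusRdX; mem=20
  op9 P2: load  L4 → I/I/S/I on L4; bus BusRd; mem=10
  op10 P3: load  L2 → I/S/I/S on L2; bus BusRd Flush; mem=22
  op11 P1: load  L2 → I/S/I/S on L2; bus (none); mem=22
  op12 P2: load  L2 → I/S/S/S on L2; bus BusRd; mem=22
  op13 P2: load  L2 → I/S/S/S on L2; bus (none); mem=22
  op14 P2: load  L2 → I/S/S/S on L2; bus (none); mem=22
  op15 P3: store L1 := 64 → I/I/I/M on L1; bus BusRdX Flush; mem=31
  op16 P3: store L2 := 61 → I/I/I/M on L2; bus BusRdX; mem=22
  op17 P1: store L5 := 93 → I/M/I/I on L5; bus BusRdX; mem=80
  op18 P1: store L2 := 2 → I/M/I/I on L2; bus BusRdX Flush; mem=61
  op19 P1: load  L2 → I/M/I/I on L2; bus (none); mem=61
  op20 P3: load  L3 → I/I/S/S on L3; bus BusRd; mem=20
  op21 P2: load  L2 → I/S/S/I on L2; bus BusRd Flush; mem=2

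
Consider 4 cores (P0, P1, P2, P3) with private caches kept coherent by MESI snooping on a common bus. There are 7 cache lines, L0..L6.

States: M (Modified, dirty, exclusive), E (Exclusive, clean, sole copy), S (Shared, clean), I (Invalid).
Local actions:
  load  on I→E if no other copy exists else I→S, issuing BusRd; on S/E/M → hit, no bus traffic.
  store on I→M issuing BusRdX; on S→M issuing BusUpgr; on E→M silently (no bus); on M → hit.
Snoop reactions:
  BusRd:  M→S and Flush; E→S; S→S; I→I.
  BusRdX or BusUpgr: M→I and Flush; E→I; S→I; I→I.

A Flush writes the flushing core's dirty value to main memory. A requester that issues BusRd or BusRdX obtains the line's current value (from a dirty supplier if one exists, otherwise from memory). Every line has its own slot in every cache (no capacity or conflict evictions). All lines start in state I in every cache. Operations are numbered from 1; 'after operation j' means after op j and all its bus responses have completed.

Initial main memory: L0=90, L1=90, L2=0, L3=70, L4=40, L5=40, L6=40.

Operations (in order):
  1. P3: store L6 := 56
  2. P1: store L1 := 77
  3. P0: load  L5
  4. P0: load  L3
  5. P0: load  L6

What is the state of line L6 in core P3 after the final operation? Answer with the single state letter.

state = S

  op1 P3: store L6 := 56 → I/I/I/M on L6; bus BusRdX; mem=40
  op2 P1: store L1 := 77 → I/M/I/I on L1; bus BusRdX; mem=90
  op3 P0: load  L5 → E/I/I/I on L5; bus BusRd; mem=40
  op4 P0: load  L3 → E/I/I/I on L3; bus BusRd; mem=70
  op5 P0: load  L6 → S/I/I/S on L6; bus BusRd Flush; mem=56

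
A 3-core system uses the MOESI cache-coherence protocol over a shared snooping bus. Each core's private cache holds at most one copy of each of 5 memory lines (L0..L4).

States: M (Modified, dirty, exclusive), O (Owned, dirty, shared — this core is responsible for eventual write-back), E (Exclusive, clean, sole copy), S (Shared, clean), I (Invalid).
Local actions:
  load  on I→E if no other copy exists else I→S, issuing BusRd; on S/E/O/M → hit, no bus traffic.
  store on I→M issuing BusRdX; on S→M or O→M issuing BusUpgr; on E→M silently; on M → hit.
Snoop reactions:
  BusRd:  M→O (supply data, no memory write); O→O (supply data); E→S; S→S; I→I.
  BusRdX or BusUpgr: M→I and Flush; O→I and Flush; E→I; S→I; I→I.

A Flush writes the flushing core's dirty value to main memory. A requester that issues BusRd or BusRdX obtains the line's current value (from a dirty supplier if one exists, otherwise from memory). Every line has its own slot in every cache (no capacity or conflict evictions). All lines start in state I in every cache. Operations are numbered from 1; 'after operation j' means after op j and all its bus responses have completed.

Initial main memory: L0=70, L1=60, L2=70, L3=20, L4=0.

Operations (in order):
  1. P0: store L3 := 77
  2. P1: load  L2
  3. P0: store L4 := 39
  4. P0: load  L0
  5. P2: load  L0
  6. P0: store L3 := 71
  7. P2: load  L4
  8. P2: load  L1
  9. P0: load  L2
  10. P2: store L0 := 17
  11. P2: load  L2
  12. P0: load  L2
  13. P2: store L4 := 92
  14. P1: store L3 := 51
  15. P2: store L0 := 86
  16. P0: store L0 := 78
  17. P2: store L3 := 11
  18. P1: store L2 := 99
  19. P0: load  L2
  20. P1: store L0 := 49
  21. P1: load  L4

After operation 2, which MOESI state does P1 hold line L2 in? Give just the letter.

step 1: P0: store L3 := 77  ⟶  MII  (L3)  txn=BusRdX  M[L3]=20
step 2: P1: load  L2  ⟶  IEI  (L2)  txn=BusRd  M[L2]=70
step 3: P0: store L4 := 39  ⟶  MII  (L4)  txn=BusRdX  M[L4]=0
step 4: P0: load  L0  ⟶  EII  (L0)  txn=BusRd  M[L0]=70
step 5: P2: load  L0  ⟶  SIS  (L0)  txn=BusRd  M[L0]=70
step 6: P0: store L3 := 71  ⟶  MII  (L3)  txn=∅  M[L3]=20
step 7: P2: load  L4  ⟶  OIS  (L4)  txn=BusRd  M[L4]=0
step 8: P2: load  L1  ⟶  IIE  (L1)  txn=BusRd  M[L1]=60
step 9: P0: load  L2  ⟶  SSI  (L2)  txn=BusRd  M[L2]=70
step 10: P2: store L0 := 17  ⟶  IIM  (L0)  txn=BusUpgr  M[L0]=70
step 11: P2: load  L2  ⟶  SSS  (L2)  txn=BusRd  M[L2]=70
step 12: P0: load  L2  ⟶  SSS  (L2)  txn=∅  M[L2]=70
step 13: P2: store L4 := 92  ⟶  IIM  (L4)  txn=BusUpgr+Flush  M[L4]=39
step 14: P1: store L3 := 51  ⟶  IMI  (L3)  txn=BusRdX+Flush  M[L3]=71
step 15: P2: store L0 := 86  ⟶  IIM  (L0)  txn=∅  M[L0]=70
step 16: P0: store L0 := 78  ⟶  MII  (L0)  txn=BusRdX+Flush  M[L0]=86
step 17: P2: store L3 := 11  ⟶  IIM  (L3)  txn=BusRdX+Flush  M[L3]=51
step 18: P1: store L2 := 99  ⟶  IMI  (L2)  txn=BusUpgr  M[L2]=70
step 19: P0: load  L2  ⟶  SOI  (L2)  txn=BusRd  M[L2]=70
step 20: P1: store L0 := 49  ⟶  IMI  (L0)  txn=BusRdX+Flush  M[L0]=78
step 21: P1: load  L4  ⟶  ISO  (L4)  txn=BusRd  M[L4]=39

state = E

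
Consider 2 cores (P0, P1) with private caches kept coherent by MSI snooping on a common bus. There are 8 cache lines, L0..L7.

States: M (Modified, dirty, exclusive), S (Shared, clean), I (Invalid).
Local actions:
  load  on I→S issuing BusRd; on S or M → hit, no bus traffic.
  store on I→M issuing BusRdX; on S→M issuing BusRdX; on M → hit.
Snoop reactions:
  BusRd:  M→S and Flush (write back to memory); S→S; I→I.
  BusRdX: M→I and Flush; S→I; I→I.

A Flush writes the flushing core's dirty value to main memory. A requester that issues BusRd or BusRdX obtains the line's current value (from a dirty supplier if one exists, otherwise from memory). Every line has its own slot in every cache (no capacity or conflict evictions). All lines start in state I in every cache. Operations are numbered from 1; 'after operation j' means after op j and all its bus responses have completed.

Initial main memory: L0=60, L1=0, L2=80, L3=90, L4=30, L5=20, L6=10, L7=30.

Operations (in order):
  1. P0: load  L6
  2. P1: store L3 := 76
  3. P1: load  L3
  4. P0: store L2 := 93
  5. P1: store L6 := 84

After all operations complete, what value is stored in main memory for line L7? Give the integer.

memory[L7] = 30

1. P0: load  L6  bus=[BusRd]  L6: P0=S P1=I  mem[L6]=10
2. P1: store L3 := 76  bus=[BusRdX]  L3: P0=I P1=M  mem[L3]=90
3. P1: load  L3  bus=[-]  L3: P0=I P1=M  mem[L3]=90
4. P0: store L2 := 93  bus=[BusRdX]  L2: P0=M P1=I  mem[L2]=80
5. P1: store L6 := 84  bus=[BusRdX]  L6: P0=I P1=M  mem[L6]=10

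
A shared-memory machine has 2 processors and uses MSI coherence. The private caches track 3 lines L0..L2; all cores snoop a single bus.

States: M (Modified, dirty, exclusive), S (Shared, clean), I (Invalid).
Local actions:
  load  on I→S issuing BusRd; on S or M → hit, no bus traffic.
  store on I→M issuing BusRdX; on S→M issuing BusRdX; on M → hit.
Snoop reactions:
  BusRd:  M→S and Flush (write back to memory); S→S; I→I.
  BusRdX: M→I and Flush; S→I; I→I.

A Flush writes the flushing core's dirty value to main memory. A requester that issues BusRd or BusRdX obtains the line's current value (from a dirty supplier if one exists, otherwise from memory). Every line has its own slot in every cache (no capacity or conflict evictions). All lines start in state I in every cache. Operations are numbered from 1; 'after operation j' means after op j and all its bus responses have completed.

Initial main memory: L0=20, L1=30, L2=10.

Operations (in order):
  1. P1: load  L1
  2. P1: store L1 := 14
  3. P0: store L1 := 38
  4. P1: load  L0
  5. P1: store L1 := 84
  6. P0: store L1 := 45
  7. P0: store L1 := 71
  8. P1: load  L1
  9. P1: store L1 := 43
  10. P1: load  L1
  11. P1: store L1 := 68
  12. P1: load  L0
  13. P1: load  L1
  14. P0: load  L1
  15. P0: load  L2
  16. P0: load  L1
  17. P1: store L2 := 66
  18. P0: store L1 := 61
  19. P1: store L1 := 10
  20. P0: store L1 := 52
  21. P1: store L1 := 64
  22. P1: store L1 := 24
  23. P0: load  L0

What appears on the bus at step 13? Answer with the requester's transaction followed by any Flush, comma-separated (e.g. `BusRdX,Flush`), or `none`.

[1] P1: load  L1 | P0:I, P1:S(30) | bus: BusRd
[2] P1: store L1 := 14 | P0:I, P1:M(14) | bus: BusRdX
[3] P0: store L1 := 38 | P0:M(38), P1:I | bus: BusRdX,Flush
[4] P1: load  L0 | P0:I, P1:S(20) | bus: BusRd
[5] P1: store L1 := 84 | P0:I, P1:M(84) | bus: BusRdX,Flush
[6] P0: store L1 := 45 | P0:M(45), P1:I | bus: BusRdX,Flush
[7] P0: store L1 := 71 | P0:M(71), P1:I | bus: none
[8] P1: load  L1 | P0:S(71), P1:S(71) | bus: BusRd,Flush
[9] P1: store L1 := 43 | P0:I, P1:M(43) | bus: BusRdX
[10] P1: load  L1 | P0:I, P1:M(43) | bus: none
[11] P1: store L1 := 68 | P0:I, P1:M(68) | bus: none
[12] P1: load  L0 | P0:I, P1:S(20) | bus: none
[13] P1: load  L1 | P0:I, P1:M(68) | bus: none
[14] P0: load  L1 | P0:S(68), P1:S(68) | bus: BusRd,Flush
[15] P0: load  L2 | P0:S(10), P1:I | bus: BusRd
[16] P0: load  L1 | P0:S(68), P1:S(68) | bus: none
[17] P1: store L2 := 66 | P0:I, P1:M(66) | bus: BusRdX
[18] P0: store L1 := 61 | P0:M(61), P1:I | bus: BusRdX
[19] P1: store L1 := 10 | P0:I, P1:M(10) | bus: BusRdX,Flush
[20] P0: store L1 := 52 | P0:M(52), P1:I | bus: BusRdX,Flush
[21] P1: store L1 := 64 | P0:I, P1:M(64) | bus: BusRdX,Flush
[22] P1: store L1 := 24 | P0:I, P1:M(24) | bus: none
[23] P0: load  L0 | P0:S(20), P1:S(20) | bus: BusRd

bus = none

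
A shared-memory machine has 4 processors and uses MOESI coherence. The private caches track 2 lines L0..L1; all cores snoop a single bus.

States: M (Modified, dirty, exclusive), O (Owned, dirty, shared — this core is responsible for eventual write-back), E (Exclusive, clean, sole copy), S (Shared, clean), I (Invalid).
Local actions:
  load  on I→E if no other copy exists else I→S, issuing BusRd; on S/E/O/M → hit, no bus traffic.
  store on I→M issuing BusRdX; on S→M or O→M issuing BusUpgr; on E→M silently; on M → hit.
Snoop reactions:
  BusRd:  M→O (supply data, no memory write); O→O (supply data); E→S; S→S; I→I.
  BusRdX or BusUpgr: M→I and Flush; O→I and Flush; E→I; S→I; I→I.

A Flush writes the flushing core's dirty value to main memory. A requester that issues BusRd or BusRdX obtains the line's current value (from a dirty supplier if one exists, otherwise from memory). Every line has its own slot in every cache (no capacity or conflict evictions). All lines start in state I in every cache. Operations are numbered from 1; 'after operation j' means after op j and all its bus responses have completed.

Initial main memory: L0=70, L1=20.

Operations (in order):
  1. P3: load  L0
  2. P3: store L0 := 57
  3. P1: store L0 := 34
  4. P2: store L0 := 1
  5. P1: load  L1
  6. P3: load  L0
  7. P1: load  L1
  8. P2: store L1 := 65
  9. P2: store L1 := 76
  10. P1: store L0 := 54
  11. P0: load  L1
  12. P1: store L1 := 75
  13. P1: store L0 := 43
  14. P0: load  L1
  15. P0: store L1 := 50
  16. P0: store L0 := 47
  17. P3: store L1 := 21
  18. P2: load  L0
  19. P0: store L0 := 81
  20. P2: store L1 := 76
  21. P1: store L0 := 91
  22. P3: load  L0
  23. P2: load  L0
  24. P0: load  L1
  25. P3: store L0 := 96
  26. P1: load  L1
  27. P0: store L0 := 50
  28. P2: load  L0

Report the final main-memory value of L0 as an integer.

step 1: P3: load  L0  ⟶  IIIE  (L0)  txn=BusRd  M[L0]=70
step 2: P3: store L0 := 57  ⟶  IIIM  (L0)  txn=∅  M[L0]=70
step 3: P1: store L0 := 34  ⟶  IMII  (L0)  txn=BusRdX+Flush  M[L0]=57
step 4: P2: store L0 := 1  ⟶  IIMI  (L0)  txn=BusRdX+Flush  M[L0]=34
step 5: P1: load  L1  ⟶  IEII  (L1)  txn=BusRd  M[L1]=20
step 6: P3: load  L0  ⟶  IIOS  (L0)  txn=BusRd  M[L0]=34
step 7: P1: load  L1  ⟶  IEII  (L1)  txn=∅  M[L1]=20
step 8: P2: store L1 := 65  ⟶  IIMI  (L1)  txn=BusRdX  M[L1]=20
step 9: P2: store L1 := 76  ⟶  IIMI  (L1)  txn=∅  M[L1]=20
step 10: P1: store L0 := 54  ⟶  IMII  (L0)  txn=BusRdX+Flush  M[L0]=1
step 11: P0: load  L1  ⟶  SIOI  (L1)  txn=BusRd  M[L1]=20
step 12: P1: store L1 := 75  ⟶  IMII  (L1)  txn=BusRdX+Flush  M[L1]=76
step 13: P1: store L0 := 43  ⟶  IMII  (L0)  txn=∅  M[L0]=1
step 14: P0: load  L1  ⟶  SOII  (L1)  txn=BusRd  M[L1]=76
step 15: P0: store L1 := 50  ⟶  MIII  (L1)  txn=BusUpgr+Flush  M[L1]=75
step 16: P0: store L0 := 47  ⟶  MIII  (L0)  txn=BusRdX+Flush  M[L0]=43
step 17: P3: store L1 := 21  ⟶  IIIM  (L1)  txn=BusRdX+Flush  M[L1]=50
step 18: P2: load  L0  ⟶  OISI  (L0)  txn=BusRd  M[L0]=43
step 19: P0: store L0 := 81  ⟶  MIII  (L0)  txn=BusUpgr  M[L0]=43
step 20: P2: store L1 := 76  ⟶  IIMI  (L1)  txn=BusRdX+Flush  M[L1]=21
step 21: P1: store L0 := 91  ⟶  IMII  (L0)  txn=BusRdX+Flush  M[L0]=81
step 22: P3: load  L0  ⟶  IOIS  (L0)  txn=BusRd  M[L0]=81
step 23: P2: load  L0  ⟶  IOSS  (L0)  txn=BusRd  M[L0]=81
step 24: P0: load  L1  ⟶  SIOI  (L1)  txn=BusRd  M[L1]=21
step 25: P3: store L0 := 96  ⟶  IIIM  (L0)  txn=BusUpgr+Flush  M[L0]=91
step 26: P1: load  L1  ⟶  SSOI  (L1)  txn=BusRd  M[L1]=21
step 27: P0: store L0 := 50  ⟶  MIII  (L0)  txn=BusRdX+Flush  M[L0]=96
step 28: P2: load  L0  ⟶  OISI  (L0)  txn=BusRd  M[L0]=96

memory[L0] = 96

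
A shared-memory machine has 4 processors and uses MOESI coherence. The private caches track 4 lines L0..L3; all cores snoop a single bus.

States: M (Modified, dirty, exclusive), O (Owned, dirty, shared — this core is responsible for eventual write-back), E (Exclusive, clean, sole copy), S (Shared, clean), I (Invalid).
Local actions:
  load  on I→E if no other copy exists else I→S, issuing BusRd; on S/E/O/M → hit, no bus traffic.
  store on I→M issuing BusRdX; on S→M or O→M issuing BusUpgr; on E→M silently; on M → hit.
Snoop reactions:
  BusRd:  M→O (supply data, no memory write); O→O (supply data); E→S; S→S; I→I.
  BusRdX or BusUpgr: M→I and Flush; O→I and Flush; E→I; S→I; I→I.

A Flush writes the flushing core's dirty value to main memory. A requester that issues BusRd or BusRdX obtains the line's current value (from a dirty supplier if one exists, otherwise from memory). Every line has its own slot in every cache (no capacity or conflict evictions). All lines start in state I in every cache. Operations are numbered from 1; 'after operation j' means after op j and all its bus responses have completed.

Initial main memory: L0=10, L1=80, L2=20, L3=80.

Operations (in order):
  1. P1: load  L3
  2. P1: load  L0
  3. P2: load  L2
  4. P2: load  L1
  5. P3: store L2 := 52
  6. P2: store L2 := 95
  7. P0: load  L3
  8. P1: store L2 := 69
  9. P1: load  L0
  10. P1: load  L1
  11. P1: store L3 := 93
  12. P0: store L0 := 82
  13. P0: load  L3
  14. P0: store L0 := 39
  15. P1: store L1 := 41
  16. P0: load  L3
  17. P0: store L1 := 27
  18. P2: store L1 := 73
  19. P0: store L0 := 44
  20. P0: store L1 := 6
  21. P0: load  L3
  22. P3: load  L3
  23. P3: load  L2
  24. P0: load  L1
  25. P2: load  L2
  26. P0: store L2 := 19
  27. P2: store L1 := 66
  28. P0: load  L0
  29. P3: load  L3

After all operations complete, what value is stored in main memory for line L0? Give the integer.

step 1: P1: load  L3  ⟶  IEII  (L3)  txn=BusRd  M[L3]=80
step 2: P1: load  L0  ⟶  IEII  (L0)  txn=BusRd  M[L0]=10
step 3: P2: load  L2  ⟶  IIEI  (L2)  txn=BusRd  M[L2]=20
step 4: P2: load  L1  ⟶  IIEI  (L1)  txn=BusRd  M[L1]=80
step 5: P3: store L2 := 52  ⟶  IIIM  (L2)  txn=BusRdX  M[L2]=20
step 6: P2: store L2 := 95  ⟶  IIMI  (L2)  txn=BusRdX+Flush  M[L2]=52
step 7: P0: load  L3  ⟶  SSII  (L3)  txn=BusRd  M[L3]=80
step 8: P1: store L2 := 69  ⟶  IMII  (L2)  txn=BusRdX+Flush  M[L2]=95
step 9: P1: load  L0  ⟶  IEII  (L0)  txn=∅  M[L0]=10
step 10: P1: load  L1  ⟶  ISSI  (L1)  txn=BusRd  M[L1]=80
step 11: P1: store L3 := 93  ⟶  IMII  (L3)  txn=BusUpgr  M[L3]=80
step 12: P0: store L0 := 82  ⟶  MIII  (L0)  txn=BusRdX  M[L0]=10
step 13: P0: load  L3  ⟶  SOII  (L3)  txn=BusRd  M[L3]=80
step 14: P0: store L0 := 39  ⟶  MIII  (L0)  txn=∅  M[L0]=10
step 15: P1: store L1 := 41  ⟶  IMII  (L1)  txn=BusUpgr  M[L1]=80
step 16: P0: load  L3  ⟶  SOII  (L3)  txn=∅  M[L3]=80
step 17: P0: store L1 := 27  ⟶  MIII  (L1)  txn=BusRdX+Flush  M[L1]=41
step 18: P2: store L1 := 73  ⟶  IIMI  (L1)  txn=BusRdX+Flush  M[L1]=27
step 19: P0: store L0 := 44  ⟶  MIII  (L0)  txn=∅  M[L0]=10
step 20: P0: store L1 := 6  ⟶  MIII  (L1)  txn=BusRdX+Flush  M[L1]=73
step 21: P0: load  L3  ⟶  SOII  (L3)  txn=∅  M[L3]=80
step 22: P3: load  L3  ⟶  SOIS  (L3)  txn=BusRd  M[L3]=80
step 23: P3: load  L2  ⟶  IOIS  (L2)  txn=BusRd  M[L2]=95
step 24: P0: load  L1  ⟶  MIII  (L1)  txn=∅  M[L1]=73
step 25: P2: load  L2  ⟶  IOSS  (L2)  txn=BusRd  M[L2]=95
step 26: P0: store L2 := 19  ⟶  MIII  (L2)  txn=BusRdX+Flush  M[L2]=69
step 27: P2: store L1 := 66  ⟶  IIMI  (L1)  txn=BusRdX+Flush  M[L1]=6
step 28: P0: load  L0  ⟶  MIII  (L0)  txn=∅  M[L0]=10
step 29: P3: load  L3  ⟶  SOIS  (L3)  txn=∅  M[L3]=80

memory[L0] = 10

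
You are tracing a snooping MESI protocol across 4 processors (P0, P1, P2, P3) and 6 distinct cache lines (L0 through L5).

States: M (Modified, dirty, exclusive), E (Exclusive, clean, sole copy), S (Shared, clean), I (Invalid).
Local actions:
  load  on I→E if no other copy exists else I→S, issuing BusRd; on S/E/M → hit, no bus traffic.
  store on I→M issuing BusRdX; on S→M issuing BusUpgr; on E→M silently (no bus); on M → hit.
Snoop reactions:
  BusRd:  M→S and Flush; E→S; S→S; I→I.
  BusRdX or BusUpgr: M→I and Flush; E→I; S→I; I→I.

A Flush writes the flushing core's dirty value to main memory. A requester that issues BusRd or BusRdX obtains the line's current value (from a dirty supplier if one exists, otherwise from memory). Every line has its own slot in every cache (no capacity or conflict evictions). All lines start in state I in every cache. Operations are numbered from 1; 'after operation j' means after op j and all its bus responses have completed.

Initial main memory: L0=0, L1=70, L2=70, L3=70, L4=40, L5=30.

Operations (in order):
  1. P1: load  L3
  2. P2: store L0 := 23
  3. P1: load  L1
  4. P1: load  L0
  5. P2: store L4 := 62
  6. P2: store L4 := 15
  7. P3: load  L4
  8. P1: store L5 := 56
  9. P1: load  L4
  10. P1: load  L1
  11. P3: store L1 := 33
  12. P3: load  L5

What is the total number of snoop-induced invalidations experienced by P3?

invalidations = 0

  op1 P1: load  L3 → I/E/I/I on L3; bus BusRd; mem=70
  op2 P2: store L0 := 23 → I/I/M/I on L0; bus BusRdX; mem=0
  op3 P1: load  L1 → I/E/I/I on L1; bus BusRd; mem=70
  op4 P1: load  L0 → I/S/S/I on L0; bus BusRd Flush; mem=23
  op5 P2: store L4 := 62 → I/I/M/I on L4; bus BusRdX; mem=40
  op6 P2: store L4 := 15 → I/I/M/I on L4; bus (none); mem=40
  op7 P3: load  L4 → I/I/S/S on L4; bus BusRd Flush; mem=15
  op8 P1: store L5 := 56 → I/M/I/I on L5; bus BusRdX; mem=30
  op9 P1: load  L4 → I/S/S/S on L4; bus BusRd; mem=15
  op10 P1: load  L1 → I/E/I/I on L1; bus (none); mem=70
  op11 P3: store L1 := 33 → I/I/I/M on L1; bus BusRdX; mem=70
  op12 P3: load  L5 → I/S/I/S on L5; bus BusRd Flush; mem=56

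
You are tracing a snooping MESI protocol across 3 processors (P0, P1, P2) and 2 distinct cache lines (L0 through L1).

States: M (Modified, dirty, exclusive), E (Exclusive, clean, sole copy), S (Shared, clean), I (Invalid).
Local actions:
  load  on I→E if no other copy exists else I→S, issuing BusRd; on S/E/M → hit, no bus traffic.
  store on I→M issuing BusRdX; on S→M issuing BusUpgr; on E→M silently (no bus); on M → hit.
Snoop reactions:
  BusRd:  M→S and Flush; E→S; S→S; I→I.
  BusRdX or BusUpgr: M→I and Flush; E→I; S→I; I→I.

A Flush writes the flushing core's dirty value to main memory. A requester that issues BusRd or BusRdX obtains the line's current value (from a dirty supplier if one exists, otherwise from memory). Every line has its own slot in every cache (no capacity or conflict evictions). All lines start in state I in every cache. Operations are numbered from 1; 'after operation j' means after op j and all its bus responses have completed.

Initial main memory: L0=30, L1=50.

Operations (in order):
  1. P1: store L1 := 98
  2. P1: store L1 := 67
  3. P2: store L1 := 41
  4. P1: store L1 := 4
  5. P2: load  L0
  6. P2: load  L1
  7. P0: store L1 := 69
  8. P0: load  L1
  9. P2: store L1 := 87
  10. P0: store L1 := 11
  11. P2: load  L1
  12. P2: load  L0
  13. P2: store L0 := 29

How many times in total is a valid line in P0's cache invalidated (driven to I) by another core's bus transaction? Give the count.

invalidations = 1

[1] P1: store L1 := 98 | P0:I, P1:M(98), P2:I | bus: BusRdX
[2] P1: store L1 := 67 | P0:I, P1:M(67), P2:I | bus: none
[3] P2: store L1 := 41 | P0:I, P1:I, P2:M(41) | bus: BusRdX,Flush
[4] P1: store L1 := 4 | P0:I, P1:M(4), P2:I | bus: BusRdX,Flush
[5] P2: load  L0 | P0:I, P1:I, P2:E(30) | bus: BusRd
[6] P2: load  L1 | P0:I, P1:S(4), P2:S(4) | bus: BusRd,Flush
[7] P0: store L1 := 69 | P0:M(69), P1:I, P2:I | bus: BusRdX
[8] P0: load  L1 | P0:M(69), P1:I, P2:I | bus: none
[9] P2: store L1 := 87 | P0:I, P1:I, P2:M(87) | bus: BusRdX,Flush
[10] P0: store L1 := 11 | P0:M(11), P1:I, P2:I | bus: BusRdX,Flush
[11] P2: load  L1 | P0:S(11), P1:I, P2:S(11) | bus: BusRd,Flush
[12] P2: load  L0 | P0:I, P1:I, P2:E(30) | bus: none
[13] P2: store L0 := 29 | P0:I, P1:I, P2:M(29) | bus: none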